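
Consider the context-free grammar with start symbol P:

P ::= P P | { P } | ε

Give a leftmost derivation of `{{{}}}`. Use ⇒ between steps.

P⇒PP⇒{P}P⇒{{P}}P⇒{{{P}}}P⇒{{{}}}P⇒{{{}}}

P ⇒ PP   [P ::= P P]
PP ⇒ {P}P   [P ::= { P }]
{P}P ⇒ {{P}}P   [P ::= { P }]
{{P}}P ⇒ {{{P}}}P   [P ::= { P }]
{{{P}}}P ⇒ {{{}}}P   [P ::= ε]
{{{}}}P ⇒ {{{}}}   [P ::= ε]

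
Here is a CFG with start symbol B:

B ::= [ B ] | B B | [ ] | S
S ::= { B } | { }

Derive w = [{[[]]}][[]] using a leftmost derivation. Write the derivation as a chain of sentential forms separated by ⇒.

B ⇒ BB   [B ::= B B]
BB ⇒ [B]B   [B ::= [ B ]]
[B]B ⇒ [S]B   [B ::= S]
[S]B ⇒ [{B}]B   [S ::= { B }]
[{B}]B ⇒ [{[B]}]B   [B ::= [ B ]]
[{[B]}]B ⇒ [{[[]]}]B   [B ::= [ ]]
[{[[]]}]B ⇒ [{[[]]}][B]   [B ::= [ B ]]
[{[[]]}][B] ⇒ [{[[]]}][[]]   [B ::= [ ]]

B⇒BB⇒[B]B⇒[S]B⇒[{B}]B⇒[{[B]}]B⇒[{[[]]}]B⇒[{[[]]}][B]⇒[{[[]]}][[]]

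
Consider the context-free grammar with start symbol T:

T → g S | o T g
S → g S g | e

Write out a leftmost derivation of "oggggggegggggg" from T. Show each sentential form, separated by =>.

T => oTg => ogSg => oggSgg => ogggSggg => oggggSgggg => ogggggSggggg => oggggggSgggggg => oggggggegggggg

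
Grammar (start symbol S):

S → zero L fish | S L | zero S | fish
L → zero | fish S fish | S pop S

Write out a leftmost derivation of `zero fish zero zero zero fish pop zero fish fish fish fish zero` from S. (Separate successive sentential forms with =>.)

S => S L => zero L fish L => zero fish S fish fish L => zero fish zero L fish fish fish L => zero fish zero S pop S fish fish fish L => zero fish zero zero L fish pop S fish fish fish L => zero fish zero zero zero fish pop S fish fish fish L => zero fish zero zero zero fish pop zero S fish fish fish L => zero fish zero zero zero fish pop zero fish fish fish fish L => zero fish zero zero zero fish pop zero fish fish fish fish zero

S => S L   [S → S L]
S L => zero L fish L   [S → zero L fish]
zero L fish L => zero fish S fish fish L   [L → fish S fish]
zero fish S fish fish L => zero fish zero L fish fish fish L   [S → zero L fish]
zero fish zero L fish fish fish L => zero fish zero S pop S fish fish fish L   [L → S pop S]
zero fish zero S pop S fish fish fish L => zero fish zero zero L fish pop S fish fish fish L   [S → zero L fish]
zero fish zero zero L fish pop S fish fish fish L => zero fish zero zero zero fish pop S fish fish fish L   [L → zero]
zero fish zero zero zero fish pop S fish fish fish L => zero fish zero zero zero fish pop zero S fish fish fish L   [S → zero S]
zero fish zero zero zero fish pop zero S fish fish fish L => zero fish zero zero zero fish pop zero fish fish fish fish L   [S → fish]
zero fish zero zero zero fish pop zero fish fish fish fish L => zero fish zero zero zero fish pop zero fish fish fish fish zero   [L → zero]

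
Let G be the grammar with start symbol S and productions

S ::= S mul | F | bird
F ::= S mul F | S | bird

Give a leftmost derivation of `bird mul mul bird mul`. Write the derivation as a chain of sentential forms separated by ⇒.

S ⇒ S mul ⇒ F mul ⇒ S mul F mul ⇒ S mul mul F mul ⇒ bird mul mul F mul ⇒ bird mul mul bird mul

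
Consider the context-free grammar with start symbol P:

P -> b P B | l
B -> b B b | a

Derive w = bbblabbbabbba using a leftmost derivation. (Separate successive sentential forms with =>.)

P => bPB   [P -> b P B]
bPB => bbPBB   [P -> b P B]
bbPBB => bbbPBBB   [P -> b P B]
bbbPBBB => bbblBBB   [P -> l]
bbblBBB => bbblaBB   [B -> a]
bbblaBB => bbblabBbB   [B -> b B b]
bbblabBbB => bbblabbBbbB   [B -> b B b]
bbblabbBbbB => bbblabbbBbbbB   [B -> b B b]
bbblabbbBbbbB => bbblabbbabbbB   [B -> a]
bbblabbbabbbB => bbblabbbabbba   [B -> a]

P => bPB => bbPBB => bbbPBBB => bbblBBB => bbblaBB => bbblabBbB => bbblabbBbbB => bbblabbbBbbbB => bbblabbbabbbB => bbblabbbabbba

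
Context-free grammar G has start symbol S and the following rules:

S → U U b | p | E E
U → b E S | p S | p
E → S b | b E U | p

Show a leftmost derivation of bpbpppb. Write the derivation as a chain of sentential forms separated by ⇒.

S ⇒ UUb ⇒ bESUb ⇒ bSbSUb ⇒ bpbSUb ⇒ bpbpUb ⇒ bpbppSb ⇒ bpbpppb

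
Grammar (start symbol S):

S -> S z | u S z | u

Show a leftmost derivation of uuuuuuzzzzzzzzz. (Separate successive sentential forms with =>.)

S=>Sz=>uSzz=>uuSzzz=>uuuSzzzz=>uuuuSzzzzz=>uuuuSzzzzzz=>uuuuSzzzzzzz=>uuuuuSzzzzzzzz=>uuuuuSzzzzzzzzz=>uuuuuuzzzzzzzzz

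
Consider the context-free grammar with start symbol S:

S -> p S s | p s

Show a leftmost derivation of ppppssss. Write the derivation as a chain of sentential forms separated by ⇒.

S ⇒ pSs   [S -> p S s]
pSs ⇒ ppSss   [S -> p S s]
ppSss ⇒ pppSsss   [S -> p S s]
pppSsss ⇒ ppppssss   [S -> p s]

S ⇒ pSs ⇒ ppSss ⇒ pppSsss ⇒ ppppssss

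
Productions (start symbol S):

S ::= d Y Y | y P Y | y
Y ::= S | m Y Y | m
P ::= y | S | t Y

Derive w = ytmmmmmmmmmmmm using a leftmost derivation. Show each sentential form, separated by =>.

S => yPY => ytYY => ytmYYY => ytmmYYYY => ytmmmYYYYY => ytmmmmYYYY => ytmmmmmYYYYY => ytmmmmmmYYYYYY => ytmmmmmmmYYYYY => ytmmmmmmmmYYYY => ytmmmmmmmmmYYY => ytmmmmmmmmmmYY => ytmmmmmmmmmmmY => ytmmmmmmmmmmmm

S => yPY   [S ::= y P Y]
yPY => ytYY   [P ::= t Y]
ytYY => ytmYYY   [Y ::= m Y Y]
ytmYYY => ytmmYYYY   [Y ::= m Y Y]
ytmmYYYY => ytmmmYYYYY   [Y ::= m Y Y]
ytmmmYYYYY => ytmmmmYYYY   [Y ::= m]
ytmmmmYYYY => ytmmmmmYYYYY   [Y ::= m Y Y]
ytmmmmmYYYYY => ytmmmmmmYYYYYY   [Y ::= m Y Y]
ytmmmmmmYYYYYY => ytmmmmmmmYYYYY   [Y ::= m]
ytmmmmmmmYYYYY => ytmmmmmmmmYYYY   [Y ::= m]
ytmmmmmmmmYYYY => ytmmmmmmmmmYYY   [Y ::= m]
ytmmmmmmmmmYYY => ytmmmmmmmmmmYY   [Y ::= m]
ytmmmmmmmmmmYY => ytmmmmmmmmmmmY   [Y ::= m]
ytmmmmmmmmmmmY => ytmmmmmmmmmmmm   [Y ::= m]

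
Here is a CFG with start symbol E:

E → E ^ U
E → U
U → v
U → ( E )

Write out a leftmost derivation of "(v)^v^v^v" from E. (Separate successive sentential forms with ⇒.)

E⇒E^U⇒E^U^U⇒E^U^U^U⇒U^U^U^U⇒(E)^U^U^U⇒(U)^U^U^U⇒(v)^U^U^U⇒(v)^v^U^U⇒(v)^v^v^U⇒(v)^v^v^v

E ⇒ E^U   [E → E ^ U]
E^U ⇒ E^U^U   [E → E ^ U]
E^U^U ⇒ E^U^U^U   [E → E ^ U]
E^U^U^U ⇒ U^U^U^U   [E → U]
U^U^U^U ⇒ (E)^U^U^U   [U → ( E )]
(E)^U^U^U ⇒ (U)^U^U^U   [E → U]
(U)^U^U^U ⇒ (v)^U^U^U   [U → v]
(v)^U^U^U ⇒ (v)^v^U^U   [U → v]
(v)^v^U^U ⇒ (v)^v^v^U   [U → v]
(v)^v^v^U ⇒ (v)^v^v^v   [U → v]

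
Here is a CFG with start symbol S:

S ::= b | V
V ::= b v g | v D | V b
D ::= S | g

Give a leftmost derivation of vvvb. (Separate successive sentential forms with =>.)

S=>V=>vD=>vS=>vV=>vvD=>vvS=>vvV=>vvvD=>vvvS=>vvvb

S => V   [S ::= V]
V => vD   [V ::= v D]
vD => vS   [D ::= S]
vS => vV   [S ::= V]
vV => vvD   [V ::= v D]
vvD => vvS   [D ::= S]
vvS => vvV   [S ::= V]
vvV => vvvD   [V ::= v D]
vvvD => vvvS   [D ::= S]
vvvS => vvvb   [S ::= b]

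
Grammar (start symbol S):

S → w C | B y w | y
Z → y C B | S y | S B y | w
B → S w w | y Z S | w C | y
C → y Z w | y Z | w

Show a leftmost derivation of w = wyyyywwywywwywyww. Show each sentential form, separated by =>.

S=>wC=>wyZ=>wyyCB=>wyyyZwB=>wyyySBywB=>wyyyBywBywB=>wyyySwwywBywB=>wyyyywwywBywB=>wyyyywwywSwwywB=>wyyyywwywywwywB=>wyyyywwywywwywSww=>wyyyywwywywwywyww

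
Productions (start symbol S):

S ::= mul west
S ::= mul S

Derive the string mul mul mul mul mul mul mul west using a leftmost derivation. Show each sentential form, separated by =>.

S => mul S   [S ::= mul S]
mul S => mul mul S   [S ::= mul S]
mul mul S => mul mul mul S   [S ::= mul S]
mul mul mul S => mul mul mul mul S   [S ::= mul S]
mul mul mul mul S => mul mul mul mul mul S   [S ::= mul S]
mul mul mul mul mul S => mul mul mul mul mul mul S   [S ::= mul S]
mul mul mul mul mul mul S => mul mul mul mul mul mul mul west   [S ::= mul west]

S => mul S => mul mul S => mul mul mul S => mul mul mul mul S => mul mul mul mul mul S => mul mul mul mul mul mul S => mul mul mul mul mul mul mul west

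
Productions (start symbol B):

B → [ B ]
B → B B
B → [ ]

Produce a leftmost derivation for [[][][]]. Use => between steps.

B => [B]   [B → [ B ]]
[B] => [BB]   [B → B B]
[BB] => [BBB]   [B → B B]
[BBB] => [[]BB]   [B → [ ]]
[[]BB] => [[][]B]   [B → [ ]]
[[][]B] => [[][][]]   [B → [ ]]

B=>[B]=>[BB]=>[BBB]=>[[]BB]=>[[][]B]=>[[][][]]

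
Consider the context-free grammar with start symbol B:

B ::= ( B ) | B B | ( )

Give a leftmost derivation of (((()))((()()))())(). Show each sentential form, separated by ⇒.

B⇒BB⇒(B)B⇒(BB)B⇒((B)B)B⇒(((B))B)B⇒(((()))B)B⇒(((()))BB)B⇒(((()))(B)B)B⇒(((()))((B))B)B⇒(((()))((BB))B)B⇒(((()))((()B))B)B⇒(((()))((()()))B)B⇒(((()))((()()))())B⇒(((()))((()()))())()

B ⇒ BB   [B ::= B B]
BB ⇒ (B)B   [B ::= ( B )]
(B)B ⇒ (BB)B   [B ::= B B]
(BB)B ⇒ ((B)B)B   [B ::= ( B )]
((B)B)B ⇒ (((B))B)B   [B ::= ( B )]
(((B))B)B ⇒ (((()))B)B   [B ::= ( )]
(((()))B)B ⇒ (((()))BB)B   [B ::= B B]
(((()))BB)B ⇒ (((()))(B)B)B   [B ::= ( B )]
(((()))(B)B)B ⇒ (((()))((B))B)B   [B ::= ( B )]
(((()))((B))B)B ⇒ (((()))((BB))B)B   [B ::= B B]
(((()))((BB))B)B ⇒ (((()))((()B))B)B   [B ::= ( )]
(((()))((()B))B)B ⇒ (((()))((()()))B)B   [B ::= ( )]
(((()))((()()))B)B ⇒ (((()))((()()))())B   [B ::= ( )]
(((()))((()()))())B ⇒ (((()))((()()))())()   [B ::= ( )]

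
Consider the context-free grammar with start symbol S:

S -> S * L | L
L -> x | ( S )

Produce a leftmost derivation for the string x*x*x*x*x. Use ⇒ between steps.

S ⇒ S*L   [S -> S * L]
S*L ⇒ S*L*L   [S -> S * L]
S*L*L ⇒ S*L*L*L   [S -> S * L]
S*L*L*L ⇒ S*L*L*L*L   [S -> S * L]
S*L*L*L*L ⇒ L*L*L*L*L   [S -> L]
L*L*L*L*L ⇒ x*L*L*L*L   [L -> x]
x*L*L*L*L ⇒ x*x*L*L*L   [L -> x]
x*x*L*L*L ⇒ x*x*x*L*L   [L -> x]
x*x*x*L*L ⇒ x*x*x*x*L   [L -> x]
x*x*x*x*L ⇒ x*x*x*x*x   [L -> x]

S ⇒ S*L ⇒ S*L*L ⇒ S*L*L*L ⇒ S*L*L*L*L ⇒ L*L*L*L*L ⇒ x*L*L*L*L ⇒ x*x*L*L*L ⇒ x*x*x*L*L ⇒ x*x*x*x*L ⇒ x*x*x*x*x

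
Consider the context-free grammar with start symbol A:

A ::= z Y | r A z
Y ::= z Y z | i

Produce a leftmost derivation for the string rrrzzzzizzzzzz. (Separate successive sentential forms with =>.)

A => rAz => rrAzz => rrrAzzz => rrrzYzzz => rrrzzYzzzz => rrrzzzYzzzzz => rrrzzzzYzzzzzz => rrrzzzzizzzzzz

A => rAz   [A ::= r A z]
rAz => rrAzz   [A ::= r A z]
rrAzz => rrrAzzz   [A ::= r A z]
rrrAzzz => rrrzYzzz   [A ::= z Y]
rrrzYzzz => rrrzzYzzzz   [Y ::= z Y z]
rrrzzYzzzz => rrrzzzYzzzzz   [Y ::= z Y z]
rrrzzzYzzzzz => rrrzzzzYzzzzzz   [Y ::= z Y z]
rrrzzzzYzzzzzz => rrrzzzzizzzzzz   [Y ::= i]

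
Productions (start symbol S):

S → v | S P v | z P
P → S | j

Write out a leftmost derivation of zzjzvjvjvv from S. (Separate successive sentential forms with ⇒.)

S ⇒ SPv   [S → S P v]
SPv ⇒ zPPv   [S → z P]
zPPv ⇒ zSPv   [P → S]
zSPv ⇒ zzPPv   [S → z P]
zzPPv ⇒ zzjPv   [P → j]
zzjPv ⇒ zzjSv   [P → S]
zzjSv ⇒ zzjSPvv   [S → S P v]
zzjSPvv ⇒ zzjzPPvv   [S → z P]
zzjzPPvv ⇒ zzjzSPvv   [P → S]
zzjzSPvv ⇒ zzjzSPvPvv   [S → S P v]
zzjzSPvPvv ⇒ zzjzvPvPvv   [S → v]
zzjzvPvPvv ⇒ zzjzvjvPvv   [P → j]
zzjzvjvPvv ⇒ zzjzvjvjvv   [P → j]

S⇒SPv⇒zPPv⇒zSPv⇒zzPPv⇒zzjPv⇒zzjSv⇒zzjSPvv⇒zzjzPPvv⇒zzjzSPvv⇒zzjzSPvPvv⇒zzjzvPvPvv⇒zzjzvjvPvv⇒zzjzvjvjvv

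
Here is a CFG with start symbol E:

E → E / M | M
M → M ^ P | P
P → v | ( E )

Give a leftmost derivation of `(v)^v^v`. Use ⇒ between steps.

E ⇒ M ⇒ M^P ⇒ M^P^P ⇒ P^P^P ⇒ (E)^P^P ⇒ (M)^P^P ⇒ (P)^P^P ⇒ (v)^P^P ⇒ (v)^v^P ⇒ (v)^v^v

E ⇒ M   [E → M]
M ⇒ M^P   [M → M ^ P]
M^P ⇒ M^P^P   [M → M ^ P]
M^P^P ⇒ P^P^P   [M → P]
P^P^P ⇒ (E)^P^P   [P → ( E )]
(E)^P^P ⇒ (M)^P^P   [E → M]
(M)^P^P ⇒ (P)^P^P   [M → P]
(P)^P^P ⇒ (v)^P^P   [P → v]
(v)^P^P ⇒ (v)^v^P   [P → v]
(v)^v^P ⇒ (v)^v^v   [P → v]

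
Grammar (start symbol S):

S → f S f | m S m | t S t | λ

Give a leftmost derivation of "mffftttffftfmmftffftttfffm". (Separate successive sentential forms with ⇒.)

S ⇒ mSm   [S → m S m]
mSm ⇒ mfSfm   [S → f S f]
mfSfm ⇒ mffSffm   [S → f S f]
mffSffm ⇒ mfffSfffm   [S → f S f]
mfffSfffm ⇒ mffftStfffm   [S → t S t]
mffftStfffm ⇒ mfffttSttfffm   [S → t S t]
mfffttSttfffm ⇒ mffftttStttfffm   [S → t S t]
mffftttStttfffm ⇒ mffftttfSftttfffm   [S → f S f]
mffftttfSftttfffm ⇒ mffftttffSfftttfffm   [S → f S f]
mffftttffSfftttfffm ⇒ mffftttfffSffftttfffm   [S → f S f]
mffftttfffSffftttfffm ⇒ mffftttffftStffftttfffm   [S → t S t]
mffftttffftStffftttfffm ⇒ mffftttffftfSftffftttfffm   [S → f S f]
mffftttffftfSftffftttfffm ⇒ mffftttffftfmSmftffftttfffm   [S → m S m]
mffftttffftfmSmftffftttfffm ⇒ mffftttffftfmmftffftttfffm   [S → λ]

S⇒mSm⇒mfSfm⇒mffSffm⇒mfffSfffm⇒mffftStfffm⇒mfffttSttfffm⇒mffftttStttfffm⇒mffftttfSftttfffm⇒mffftttffSfftttfffm⇒mffftttfffSffftttfffm⇒mffftttffftStffftttfffm⇒mffftttffftfSftffftttfffm⇒mffftttffftfmSmftffftttfffm⇒mffftttffftfmmftffftttfffm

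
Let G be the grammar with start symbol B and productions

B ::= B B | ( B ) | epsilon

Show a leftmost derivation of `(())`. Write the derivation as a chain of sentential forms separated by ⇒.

B ⇒ BB ⇒ (B)B ⇒ ((B))B ⇒ (())B ⇒ (())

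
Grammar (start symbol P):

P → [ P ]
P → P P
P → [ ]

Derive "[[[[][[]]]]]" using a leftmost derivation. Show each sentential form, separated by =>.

P => [P]   [P → [ P ]]
[P] => [[P]]   [P → [ P ]]
[[P]] => [[[P]]]   [P → [ P ]]
[[[P]]] => [[[PP]]]   [P → P P]
[[[PP]]] => [[[[]P]]]   [P → [ ]]
[[[[]P]]] => [[[[][P]]]]   [P → [ P ]]
[[[[][P]]]] => [[[[][[]]]]]   [P → [ ]]

P => [P] => [[P]] => [[[P]]] => [[[PP]]] => [[[[]P]]] => [[[[][P]]]] => [[[[][[]]]]]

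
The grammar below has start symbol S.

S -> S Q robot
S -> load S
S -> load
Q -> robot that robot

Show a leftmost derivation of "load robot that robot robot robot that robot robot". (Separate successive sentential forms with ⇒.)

S ⇒ S Q robot ⇒ S Q robot Q robot ⇒ load Q robot Q robot ⇒ load robot that robot robot Q robot ⇒ load robot that robot robot robot that robot robot

S ⇒ S Q robot   [S -> S Q robot]
S Q robot ⇒ S Q robot Q robot   [S -> S Q robot]
S Q robot Q robot ⇒ load Q robot Q robot   [S -> load]
load Q robot Q robot ⇒ load robot that robot robot Q robot   [Q -> robot that robot]
load robot that robot robot Q robot ⇒ load robot that robot robot robot that robot robot   [Q -> robot that robot]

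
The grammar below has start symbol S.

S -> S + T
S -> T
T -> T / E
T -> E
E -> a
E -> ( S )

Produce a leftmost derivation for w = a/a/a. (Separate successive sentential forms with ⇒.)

S ⇒ T   [S -> T]
T ⇒ T/E   [T -> T / E]
T/E ⇒ T/E/E   [T -> T / E]
T/E/E ⇒ E/E/E   [T -> E]
E/E/E ⇒ a/E/E   [E -> a]
a/E/E ⇒ a/a/E   [E -> a]
a/a/E ⇒ a/a/a   [E -> a]

S⇒T⇒T/E⇒T/E/E⇒E/E/E⇒a/E/E⇒a/a/E⇒a/a/a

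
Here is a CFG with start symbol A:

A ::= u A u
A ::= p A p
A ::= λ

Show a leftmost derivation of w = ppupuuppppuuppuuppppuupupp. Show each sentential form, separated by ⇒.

A ⇒ pAp   [A ::= p A p]
pAp ⇒ ppApp   [A ::= p A p]
ppApp ⇒ ppuAupp   [A ::= u A u]
ppuAupp ⇒ ppupApupp   [A ::= p A p]
ppupApupp ⇒ ppupuAupupp   [A ::= u A u]
ppupuAupupp ⇒ ppupuuAuupupp   [A ::= u A u]
ppupuuAuupupp ⇒ ppupuupApuupupp   [A ::= p A p]
ppupuupApuupupp ⇒ ppupuuppAppuupupp   [A ::= p A p]
ppupuuppAppuupupp ⇒ ppupuupppApppuupupp   [A ::= p A p]
ppupuupppApppuupupp ⇒ ppupuuppppAppppuupupp   [A ::= p A p]
ppupuuppppAppppuupupp ⇒ ppupuuppppuAuppppuupupp   [A ::= u A u]
ppupuuppppuAuppppuupupp ⇒ ppupuuppppuuAuuppppuupupp   [A ::= u A u]
ppupuuppppuuAuuppppuupupp ⇒ ppupuuppppuupApuuppppuupupp   [A ::= p A p]
ppupuuppppuupApuuppppuupupp ⇒ ppupuuppppuuppuuppppuupupp   [A ::= λ]

A ⇒ pAp ⇒ ppApp ⇒ ppuAupp ⇒ ppupApupp ⇒ ppupuAupupp ⇒ ppupuuAuupupp ⇒ ppupuupApuupupp ⇒ ppupuuppAppuupupp ⇒ ppupuupppApppuupupp ⇒ ppupuuppppAppppuupupp ⇒ ppupuuppppuAuppppuupupp ⇒ ppupuuppppuuAuuppppuupupp ⇒ ppupuuppppuupApuuppppuupupp ⇒ ppupuuppppuuppuuppppuupupp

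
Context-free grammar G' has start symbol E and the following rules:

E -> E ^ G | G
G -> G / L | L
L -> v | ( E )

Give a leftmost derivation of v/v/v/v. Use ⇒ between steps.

E ⇒ G ⇒ G/L ⇒ G/L/L ⇒ G/L/L/L ⇒ L/L/L/L ⇒ v/L/L/L ⇒ v/v/L/L ⇒ v/v/v/L ⇒ v/v/v/v

E ⇒ G   [E -> G]
G ⇒ G/L   [G -> G / L]
G/L ⇒ G/L/L   [G -> G / L]
G/L/L ⇒ G/L/L/L   [G -> G / L]
G/L/L/L ⇒ L/L/L/L   [G -> L]
L/L/L/L ⇒ v/L/L/L   [L -> v]
v/L/L/L ⇒ v/v/L/L   [L -> v]
v/v/L/L ⇒ v/v/v/L   [L -> v]
v/v/v/L ⇒ v/v/v/v   [L -> v]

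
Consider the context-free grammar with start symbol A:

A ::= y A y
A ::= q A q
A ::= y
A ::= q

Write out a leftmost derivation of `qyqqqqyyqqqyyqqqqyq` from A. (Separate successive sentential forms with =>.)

A => qAq   [A ::= q A q]
qAq => qyAyq   [A ::= y A y]
qyAyq => qyqAqyq   [A ::= q A q]
qyqAqyq => qyqqAqqyq   [A ::= q A q]
qyqqAqqyq => qyqqqAqqqyq   [A ::= q A q]
qyqqqAqqqyq => qyqqqqAqqqqyq   [A ::= q A q]
qyqqqqAqqqqyq => qyqqqqyAyqqqqyq   [A ::= y A y]
qyqqqqyAyqqqqyq => qyqqqqyyAyyqqqqyq   [A ::= y A y]
qyqqqqyyAyyqqqqyq => qyqqqqyyqAqyyqqqqyq   [A ::= q A q]
qyqqqqyyqAqyyqqqqyq => qyqqqqyyqqqyyqqqqyq   [A ::= q]

A=>qAq=>qyAyq=>qyqAqyq=>qyqqAqqyq=>qyqqqAqqqyq=>qyqqqqAqqqqyq=>qyqqqqyAyqqqqyq=>qyqqqqyyAyyqqqqyq=>qyqqqqyyqAqyyqqqqyq=>qyqqqqyyqqqyyqqqqyq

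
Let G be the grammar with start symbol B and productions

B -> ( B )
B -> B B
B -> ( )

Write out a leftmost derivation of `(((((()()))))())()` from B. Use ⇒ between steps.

B⇒BB⇒(B)B⇒(BB)B⇒((B)B)B⇒(((B))B)B⇒((((B)))B)B⇒(((((B))))B)B⇒(((((BB))))B)B⇒(((((()B))))B)B⇒(((((()()))))B)B⇒(((((()()))))())B⇒(((((()()))))())()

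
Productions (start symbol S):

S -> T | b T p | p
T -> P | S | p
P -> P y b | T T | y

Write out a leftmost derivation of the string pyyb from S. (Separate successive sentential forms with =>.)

S => T   [S -> T]
T => P   [T -> P]
P => TT   [P -> T T]
TT => ST   [T -> S]
ST => pT   [S -> p]
pT => pP   [T -> P]
pP => pPyb   [P -> P y b]
pPyb => pyyb   [P -> y]

S => T => P => TT => ST => pT => pP => pPyb => pyyb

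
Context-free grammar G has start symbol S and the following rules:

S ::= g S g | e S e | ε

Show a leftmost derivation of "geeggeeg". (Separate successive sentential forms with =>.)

S => gSg   [S ::= g S g]
gSg => geSeg   [S ::= e S e]
geSeg => geeSeeg   [S ::= e S e]
geeSeeg => geegSgeeg   [S ::= g S g]
geegSgeeg => geeggeeg   [S ::= ε]

S=>gSg=>geSeg=>geeSeeg=>geegSgeeg=>geeggeeg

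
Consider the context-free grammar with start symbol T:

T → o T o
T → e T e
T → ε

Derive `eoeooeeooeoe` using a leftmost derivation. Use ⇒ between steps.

T ⇒ eTe   [T → e T e]
eTe ⇒ eoToe   [T → o T o]
eoToe ⇒ eoeTeoe   [T → e T e]
eoeTeoe ⇒ eoeoToeoe   [T → o T o]
eoeoToeoe ⇒ eoeooTooeoe   [T → o T o]
eoeooTooeoe ⇒ eoeooeTeooeoe   [T → e T e]
eoeooeTeooeoe ⇒ eoeooeeooeoe   [T → ε]

T ⇒ eTe ⇒ eoToe ⇒ eoeTeoe ⇒ eoeoToeoe ⇒ eoeooTooeoe ⇒ eoeooeTeooeoe ⇒ eoeooeeooeoe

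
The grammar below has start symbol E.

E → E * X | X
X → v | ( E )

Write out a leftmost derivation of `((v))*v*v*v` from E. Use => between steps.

E => E*X   [E → E * X]
E*X => E*X*X   [E → E * X]
E*X*X => E*X*X*X   [E → E * X]
E*X*X*X => X*X*X*X   [E → X]
X*X*X*X => (E)*X*X*X   [X → ( E )]
(E)*X*X*X => (X)*X*X*X   [E → X]
(X)*X*X*X => ((E))*X*X*X   [X → ( E )]
((E))*X*X*X => ((X))*X*X*X   [E → X]
((X))*X*X*X => ((v))*X*X*X   [X → v]
((v))*X*X*X => ((v))*v*X*X   [X → v]
((v))*v*X*X => ((v))*v*v*X   [X → v]
((v))*v*v*X => ((v))*v*v*v   [X → v]

E=>E*X=>E*X*X=>E*X*X*X=>X*X*X*X=>(E)*X*X*X=>(X)*X*X*X=>((E))*X*X*X=>((X))*X*X*X=>((v))*X*X*X=>((v))*v*X*X=>((v))*v*v*X=>((v))*v*v*v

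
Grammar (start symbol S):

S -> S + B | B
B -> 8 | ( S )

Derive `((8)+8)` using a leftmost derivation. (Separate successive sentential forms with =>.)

S => B => (S) => (S+B) => (B+B) => ((S)+B) => ((B)+B) => ((8)+B) => ((8)+8)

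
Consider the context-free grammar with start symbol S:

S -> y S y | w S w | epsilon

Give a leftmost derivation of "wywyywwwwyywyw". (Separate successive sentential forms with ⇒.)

S⇒wSw⇒wySyw⇒wywSwyw⇒wywySywyw⇒wywyySyywyw⇒wywyywSwyywyw⇒wywyywwSwwyywyw⇒wywyywwwwyywyw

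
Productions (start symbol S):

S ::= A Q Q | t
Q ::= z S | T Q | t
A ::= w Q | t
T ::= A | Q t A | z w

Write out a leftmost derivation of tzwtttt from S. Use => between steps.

S=>AQQ=>tQQ=>tzSQ=>tzAQQQ=>tzwQQQQ=>tzwtQQQ=>tzwttQQ=>tzwtttQ=>tzwtttt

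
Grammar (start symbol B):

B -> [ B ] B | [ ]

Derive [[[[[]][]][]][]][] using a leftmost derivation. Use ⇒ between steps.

B ⇒ [B]B ⇒ [[B]B]B ⇒ [[[B]B]B]B ⇒ [[[[B]B]B]B]B ⇒ [[[[[]]B]B]B]B ⇒ [[[[[]][]]B]B]B ⇒ [[[[[]][]][]]B]B ⇒ [[[[[]][]][]][]]B ⇒ [[[[[]][]][]][]][]

B ⇒ [B]B   [B -> [ B ] B]
[B]B ⇒ [[B]B]B   [B -> [ B ] B]
[[B]B]B ⇒ [[[B]B]B]B   [B -> [ B ] B]
[[[B]B]B]B ⇒ [[[[B]B]B]B]B   [B -> [ B ] B]
[[[[B]B]B]B]B ⇒ [[[[[]]B]B]B]B   [B -> [ ]]
[[[[[]]B]B]B]B ⇒ [[[[[]][]]B]B]B   [B -> [ ]]
[[[[[]][]]B]B]B ⇒ [[[[[]][]][]]B]B   [B -> [ ]]
[[[[[]][]][]]B]B ⇒ [[[[[]][]][]][]]B   [B -> [ ]]
[[[[[]][]][]][]]B ⇒ [[[[[]][]][]][]][]   [B -> [ ]]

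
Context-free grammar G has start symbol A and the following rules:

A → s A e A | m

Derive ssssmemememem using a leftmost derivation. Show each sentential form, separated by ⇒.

A ⇒ sAeA   [A → s A e A]
sAeA ⇒ ssAeAeA   [A → s A e A]
ssAeAeA ⇒ sssAeAeAeA   [A → s A e A]
sssAeAeAeA ⇒ ssssAeAeAeAeA   [A → s A e A]
ssssAeAeAeAeA ⇒ ssssmeAeAeAeA   [A → m]
ssssmeAeAeAeA ⇒ ssssmemeAeAeA   [A → m]
ssssmemeAeAeA ⇒ ssssmememeAeA   [A → m]
ssssmememeAeA ⇒ ssssmemememeA   [A → m]
ssssmemememeA ⇒ ssssmemememem   [A → m]

A ⇒ sAeA ⇒ ssAeAeA ⇒ sssAeAeAeA ⇒ ssssAeAeAeAeA ⇒ ssssmeAeAeAeA ⇒ ssssmemeAeAeA ⇒ ssssmememeAeA ⇒ ssssmemememeA ⇒ ssssmemememem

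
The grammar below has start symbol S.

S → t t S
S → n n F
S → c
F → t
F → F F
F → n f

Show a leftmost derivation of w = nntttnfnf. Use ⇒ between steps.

S ⇒ nnF   [S → n n F]
nnF ⇒ nnFF   [F → F F]
nnFF ⇒ nntF   [F → t]
nntF ⇒ nntFF   [F → F F]
nntFF ⇒ nntFFF   [F → F F]
nntFFF ⇒ nntFFFF   [F → F F]
nntFFFF ⇒ nnttFFF   [F → t]
nnttFFF ⇒ nntttFF   [F → t]
nntttFF ⇒ nntttnfF   [F → n f]
nntttnfF ⇒ nntttnfnf   [F → n f]

S⇒nnF⇒nnFF⇒nntF⇒nntFF⇒nntFFF⇒nntFFFF⇒nnttFFF⇒nntttFF⇒nntttnfF⇒nntttnfnf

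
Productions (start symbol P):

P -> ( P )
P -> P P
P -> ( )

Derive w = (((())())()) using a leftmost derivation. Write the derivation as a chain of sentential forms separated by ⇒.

P ⇒ (P) ⇒ (PP) ⇒ ((P)P) ⇒ ((PP)P) ⇒ (((P)P)P) ⇒ (((())P)P) ⇒ (((())())P) ⇒ (((())())())

P ⇒ (P)   [P -> ( P )]
(P) ⇒ (PP)   [P -> P P]
(PP) ⇒ ((P)P)   [P -> ( P )]
((P)P) ⇒ ((PP)P)   [P -> P P]
((PP)P) ⇒ (((P)P)P)   [P -> ( P )]
(((P)P)P) ⇒ (((())P)P)   [P -> ( )]
(((())P)P) ⇒ (((())())P)   [P -> ( )]
(((())())P) ⇒ (((())())())   [P -> ( )]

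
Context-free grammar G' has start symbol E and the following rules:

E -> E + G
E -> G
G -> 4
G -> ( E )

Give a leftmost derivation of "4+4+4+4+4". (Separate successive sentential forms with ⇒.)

E ⇒ E+G   [E -> E + G]
E+G ⇒ E+G+G   [E -> E + G]
E+G+G ⇒ E+G+G+G   [E -> E + G]
E+G+G+G ⇒ E+G+G+G+G   [E -> E + G]
E+G+G+G+G ⇒ G+G+G+G+G   [E -> G]
G+G+G+G+G ⇒ 4+G+G+G+G   [G -> 4]
4+G+G+G+G ⇒ 4+4+G+G+G   [G -> 4]
4+4+G+G+G ⇒ 4+4+4+G+G   [G -> 4]
4+4+4+G+G ⇒ 4+4+4+4+G   [G -> 4]
4+4+4+4+G ⇒ 4+4+4+4+4   [G -> 4]

E⇒E+G⇒E+G+G⇒E+G+G+G⇒E+G+G+G+G⇒G+G+G+G+G⇒4+G+G+G+G⇒4+4+G+G+G⇒4+4+4+G+G⇒4+4+4+4+G⇒4+4+4+4+4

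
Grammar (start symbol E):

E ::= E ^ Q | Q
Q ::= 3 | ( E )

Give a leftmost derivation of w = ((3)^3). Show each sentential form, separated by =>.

E => Q => (E) => (E^Q) => (Q^Q) => ((E)^Q) => ((Q)^Q) => ((3)^Q) => ((3)^3)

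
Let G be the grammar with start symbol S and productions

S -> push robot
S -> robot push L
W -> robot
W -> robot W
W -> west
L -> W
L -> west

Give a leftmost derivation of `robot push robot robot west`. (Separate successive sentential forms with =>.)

S => robot push L   [S -> robot push L]
robot push L => robot push W   [L -> W]
robot push W => robot push robot W   [W -> robot W]
robot push robot W => robot push robot robot W   [W -> robot W]
robot push robot robot W => robot push robot robot west   [W -> west]

S => robot push L => robot push W => robot push robot W => robot push robot robot W => robot push robot robot west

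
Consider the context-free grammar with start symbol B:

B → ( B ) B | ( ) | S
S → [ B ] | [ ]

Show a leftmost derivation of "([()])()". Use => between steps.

B => (B)B => (S)B => ([B])B => ([()])B => ([()])()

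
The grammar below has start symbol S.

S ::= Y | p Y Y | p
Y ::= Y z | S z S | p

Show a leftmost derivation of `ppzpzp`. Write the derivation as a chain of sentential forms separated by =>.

S=>pYY=>pYzY=>pSzSzY=>ppzSzY=>ppzpzY=>ppzpzp

S => pYY   [S ::= p Y Y]
pYY => pYzY   [Y ::= Y z]
pYzY => pSzSzY   [Y ::= S z S]
pSzSzY => ppzSzY   [S ::= p]
ppzSzY => ppzpzY   [S ::= p]
ppzpzY => ppzpzp   [Y ::= p]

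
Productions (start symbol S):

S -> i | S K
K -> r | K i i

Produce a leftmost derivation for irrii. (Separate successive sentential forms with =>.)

S => SK   [S -> S K]
SK => SKK   [S -> S K]
SKK => iKK   [S -> i]
iKK => irK   [K -> r]
irK => irKii   [K -> K i i]
irKii => irrii   [K -> r]

S=>SK=>SKK=>iKK=>irK=>irKii=>irrii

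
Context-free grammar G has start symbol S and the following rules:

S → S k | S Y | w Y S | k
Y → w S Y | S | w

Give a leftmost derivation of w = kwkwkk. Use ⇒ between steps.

S ⇒ Sk   [S → S k]
Sk ⇒ Skk   [S → S k]
Skk ⇒ SYkk   [S → S Y]
SYkk ⇒ kYkk   [S → k]
kYkk ⇒ kwSYkk   [Y → w S Y]
kwSYkk ⇒ kwkYkk   [S → k]
kwkYkk ⇒ kwkwkk   [Y → w]

S ⇒ Sk ⇒ Skk ⇒ SYkk ⇒ kYkk ⇒ kwSYkk ⇒ kwkYkk ⇒ kwkwkk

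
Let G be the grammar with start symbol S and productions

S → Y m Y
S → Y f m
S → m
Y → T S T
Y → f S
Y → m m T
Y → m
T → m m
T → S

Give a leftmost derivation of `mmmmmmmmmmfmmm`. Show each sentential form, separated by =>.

S => YmY => mmTmY => mmSmY => mmYfmmY => mmTSTfmmY => mmSSTfmmY => mmYmYSTfmmY => mmmmTmYSTfmmY => mmmmSmYSTfmmY => mmmmmmYSTfmmY => mmmmmmmSTfmmY => mmmmmmmmTfmmY => mmmmmmmmmmfmmY => mmmmmmmmmmfmmm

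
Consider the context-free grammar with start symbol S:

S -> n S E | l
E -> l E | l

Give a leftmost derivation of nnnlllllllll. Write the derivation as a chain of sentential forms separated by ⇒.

S⇒nSE⇒nnSEE⇒nnnSEEE⇒nnnlEEE⇒nnnllEEE⇒nnnlllEEE⇒nnnllllEEE⇒nnnlllllEE⇒nnnllllllEE⇒nnnlllllllE⇒nnnllllllllE⇒nnnlllllllll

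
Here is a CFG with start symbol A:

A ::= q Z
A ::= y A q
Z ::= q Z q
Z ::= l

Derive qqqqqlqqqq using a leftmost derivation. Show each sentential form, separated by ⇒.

A ⇒ qZ ⇒ qqZq ⇒ qqqZqq ⇒ qqqqZqqq ⇒ qqqqqZqqqq ⇒ qqqqqlqqqq

A ⇒ qZ   [A ::= q Z]
qZ ⇒ qqZq   [Z ::= q Z q]
qqZq ⇒ qqqZqq   [Z ::= q Z q]
qqqZqq ⇒ qqqqZqqq   [Z ::= q Z q]
qqqqZqqq ⇒ qqqqqZqqqq   [Z ::= q Z q]
qqqqqZqqqq ⇒ qqqqqlqqqq   [Z ::= l]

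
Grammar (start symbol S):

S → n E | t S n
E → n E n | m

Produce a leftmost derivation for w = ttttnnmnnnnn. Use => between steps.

S => tSn   [S → t S n]
tSn => ttSnn   [S → t S n]
ttSnn => tttSnnn   [S → t S n]
tttSnnn => ttttSnnnn   [S → t S n]
ttttSnnnn => ttttnEnnnn   [S → n E]
ttttnEnnnn => ttttnnEnnnnn   [E → n E n]
ttttnnEnnnnn => ttttnnmnnnnn   [E → m]

S => tSn => ttSnn => tttSnnn => ttttSnnnn => ttttnEnnnn => ttttnnEnnnnn => ttttnnmnnnnn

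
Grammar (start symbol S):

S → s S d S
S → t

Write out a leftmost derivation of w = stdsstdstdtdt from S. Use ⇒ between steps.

S ⇒ sSdS   [S → s S d S]
sSdS ⇒ stdS   [S → t]
stdS ⇒ stdsSdS   [S → s S d S]
stdsSdS ⇒ stdssSdSdS   [S → s S d S]
stdssSdSdS ⇒ stdsstdSdS   [S → t]
stdsstdSdS ⇒ stdsstdsSdSdS   [S → s S d S]
stdsstdsSdSdS ⇒ stdsstdstdSdS   [S → t]
stdsstdstdSdS ⇒ stdsstdstdtdS   [S → t]
stdsstdstdtdS ⇒ stdsstdstdtdt   [S → t]

S⇒sSdS⇒stdS⇒stdsSdS⇒stdssSdSdS⇒stdsstdSdS⇒stdsstdsSdSdS⇒stdsstdstdSdS⇒stdsstdstdtdS⇒stdsstdstdtdt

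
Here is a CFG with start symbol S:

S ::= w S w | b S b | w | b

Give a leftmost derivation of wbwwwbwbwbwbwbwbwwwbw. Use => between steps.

S=>wSw=>wbSbw=>wbwSwbw=>wbwwSwwbw=>wbwwwSwwwbw=>wbwwwbSbwwwbw=>wbwwwbwSwbwwwbw=>wbwwwbwbSbwbwwwbw=>wbwwwbwbwSwbwbwwwbw=>wbwwwbwbwbSbwbwbwwwbw=>wbwwwbwbwbwbwbwbwwwbw

S => wSw   [S ::= w S w]
wSw => wbSbw   [S ::= b S b]
wbSbw => wbwSwbw   [S ::= w S w]
wbwSwbw => wbwwSwwbw   [S ::= w S w]
wbwwSwwbw => wbwwwSwwwbw   [S ::= w S w]
wbwwwSwwwbw => wbwwwbSbwwwbw   [S ::= b S b]
wbwwwbSbwwwbw => wbwwwbwSwbwwwbw   [S ::= w S w]
wbwwwbwSwbwwwbw => wbwwwbwbSbwbwwwbw   [S ::= b S b]
wbwwwbwbSbwbwwwbw => wbwwwbwbwSwbwbwwwbw   [S ::= w S w]
wbwwwbwbwSwbwbwwwbw => wbwwwbwbwbSbwbwbwwwbw   [S ::= b S b]
wbwwwbwbwbSbwbwbwwwbw => wbwwwbwbwbwbwbwbwwwbw   [S ::= w]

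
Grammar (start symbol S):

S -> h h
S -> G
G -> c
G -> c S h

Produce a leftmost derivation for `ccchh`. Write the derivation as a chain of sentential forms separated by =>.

S => G => cSh => cGh => ccShh => ccGhh => ccchh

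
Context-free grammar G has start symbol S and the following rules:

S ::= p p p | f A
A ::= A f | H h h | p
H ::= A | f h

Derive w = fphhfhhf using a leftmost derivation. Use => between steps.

S => fA => fAf => fHhhf => fAhhf => fAfhhf => fHhhfhhf => fAhhfhhf => fphhfhhf

S => fA   [S ::= f A]
fA => fAf   [A ::= A f]
fAf => fHhhf   [A ::= H h h]
fHhhf => fAhhf   [H ::= A]
fAhhf => fAfhhf   [A ::= A f]
fAfhhf => fHhhfhhf   [A ::= H h h]
fHhhfhhf => fAhhfhhf   [H ::= A]
fAhhfhhf => fphhfhhf   [A ::= p]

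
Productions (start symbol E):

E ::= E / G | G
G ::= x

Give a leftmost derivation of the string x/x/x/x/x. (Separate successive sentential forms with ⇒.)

E ⇒ E/G ⇒ E/G/G ⇒ E/G/G/G ⇒ E/G/G/G/G ⇒ G/G/G/G/G ⇒ x/G/G/G/G ⇒ x/x/G/G/G ⇒ x/x/x/G/G ⇒ x/x/x/x/G ⇒ x/x/x/x/x

E ⇒ E/G   [E ::= E / G]
E/G ⇒ E/G/G   [E ::= E / G]
E/G/G ⇒ E/G/G/G   [E ::= E / G]
E/G/G/G ⇒ E/G/G/G/G   [E ::= E / G]
E/G/G/G/G ⇒ G/G/G/G/G   [E ::= G]
G/G/G/G/G ⇒ x/G/G/G/G   [G ::= x]
x/G/G/G/G ⇒ x/x/G/G/G   [G ::= x]
x/x/G/G/G ⇒ x/x/x/G/G   [G ::= x]
x/x/x/G/G ⇒ x/x/x/x/G   [G ::= x]
x/x/x/x/G ⇒ x/x/x/x/x   [G ::= x]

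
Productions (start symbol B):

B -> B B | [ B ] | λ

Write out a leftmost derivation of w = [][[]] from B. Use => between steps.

B => BB   [B -> B B]
BB => BBB   [B -> B B]
BBB => BBBB   [B -> B B]
BBBB => [B]BBB   [B -> [ B ]]
[B]BBB => []BBB   [B -> λ]
[]BBB => [][B]BB   [B -> [ B ]]
[][B]BB => [][[B]]BB   [B -> [ B ]]
[][[B]]BB => [][[]]BB   [B -> λ]
[][[]]BB => [][[]]B   [B -> λ]
[][[]]B => [][[]]   [B -> λ]

B => BB => BBB => BBBB => [B]BBB => []BBB => [][B]BB => [][[B]]BB => [][[]]BB => [][[]]B => [][[]]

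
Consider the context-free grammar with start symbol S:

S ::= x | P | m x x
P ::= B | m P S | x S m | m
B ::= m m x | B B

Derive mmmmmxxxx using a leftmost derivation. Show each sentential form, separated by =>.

S => P => mPS => mmPSS => mmmPSSS => mmmmPSSSS => mmmmmSSSS => mmmmmxSSS => mmmmmxxSS => mmmmmxxxS => mmmmmxxxx

S => P   [S ::= P]
P => mPS   [P ::= m P S]
mPS => mmPSS   [P ::= m P S]
mmPSS => mmmPSSS   [P ::= m P S]
mmmPSSS => mmmmPSSSS   [P ::= m P S]
mmmmPSSSS => mmmmmSSSS   [P ::= m]
mmmmmSSSS => mmmmmxSSS   [S ::= x]
mmmmmxSSS => mmmmmxxSS   [S ::= x]
mmmmmxxSS => mmmmmxxxS   [S ::= x]
mmmmmxxxS => mmmmmxxxx   [S ::= x]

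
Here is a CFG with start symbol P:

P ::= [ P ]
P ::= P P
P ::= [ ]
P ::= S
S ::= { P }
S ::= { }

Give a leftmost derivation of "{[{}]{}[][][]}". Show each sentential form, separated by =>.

P => S => {P} => {PP} => {PPP} => {[P]PP} => {[S]PP} => {[{}]PP} => {[{}]PPP} => {[{}]SPP} => {[{}]{}PP} => {[{}]{}PPP} => {[{}]{}[]PP} => {[{}]{}[][]P} => {[{}]{}[][][]}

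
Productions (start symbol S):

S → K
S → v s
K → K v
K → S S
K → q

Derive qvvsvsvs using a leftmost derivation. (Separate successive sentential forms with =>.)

S => K   [S → K]
K => SS   [K → S S]
SS => KS   [S → K]
KS => SSS   [K → S S]
SSS => KSS   [S → K]
KSS => KvSS   [K → K v]
KvSS => qvSS   [K → q]
qvSS => qvKS   [S → K]
qvKS => qvSSS   [K → S S]
qvSSS => qvvsSS   [S → v s]
qvvsSS => qvvsvsS   [S → v s]
qvvsvsS => qvvsvsvs   [S → v s]

S => K => SS => KS => SSS => KSS => KvSS => qvSS => qvKS => qvSSS => qvvsSS => qvvsvsS => qvvsvsvs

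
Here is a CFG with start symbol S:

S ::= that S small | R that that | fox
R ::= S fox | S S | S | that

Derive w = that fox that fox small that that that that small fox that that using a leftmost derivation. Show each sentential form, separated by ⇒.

S ⇒ R that that ⇒ S fox that that ⇒ that S small fox that that ⇒ that R that that small fox that that ⇒ that S that that small fox that that ⇒ that R that that that that small fox that that ⇒ that S S that that that that small fox that that ⇒ that fox S that that that that small fox that that ⇒ that fox that S small that that that that small fox that that ⇒ that fox that fox small that that that that small fox that that

S ⇒ R that that   [S ::= R that that]
R that that ⇒ S fox that that   [R ::= S fox]
S fox that that ⇒ that S small fox that that   [S ::= that S small]
that S small fox that that ⇒ that R that that small fox that that   [S ::= R that that]
that R that that small fox that that ⇒ that S that that small fox that that   [R ::= S]
that S that that small fox that that ⇒ that R that that that that small fox that that   [S ::= R that that]
that R that that that that small fox that that ⇒ that S S that that that that small fox that that   [R ::= S S]
that S S that that that that small fox that that ⇒ that fox S that that that that small fox that that   [S ::= fox]
that fox S that that that that small fox that that ⇒ that fox that S small that that that that small fox that that   [S ::= that S small]
that fox that S small that that that that small fox that that ⇒ that fox that fox small that that that that small fox that that   [S ::= fox]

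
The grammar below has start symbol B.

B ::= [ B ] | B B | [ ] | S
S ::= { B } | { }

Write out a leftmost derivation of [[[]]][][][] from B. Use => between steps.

B => BB   [B ::= B B]
BB => BBB   [B ::= B B]
BBB => BBBB   [B ::= B B]
BBBB => [B]BBB   [B ::= [ B ]]
[B]BBB => [[B]]BBB   [B ::= [ B ]]
[[B]]BBB => [[[]]]BBB   [B ::= [ ]]
[[[]]]BBB => [[[]]][]BB   [B ::= [ ]]
[[[]]][]BB => [[[]]][][]B   [B ::= [ ]]
[[[]]][][]B => [[[]]][][][]   [B ::= [ ]]

B=>BB=>BBB=>BBBB=>[B]BBB=>[[B]]BBB=>[[[]]]BBB=>[[[]]][]BB=>[[[]]][][]B=>[[[]]][][][]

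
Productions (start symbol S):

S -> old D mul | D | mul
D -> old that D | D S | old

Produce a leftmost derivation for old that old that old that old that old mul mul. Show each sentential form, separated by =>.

S => D => old that D => old that D S => old that D S S => old that old that D S S => old that old that old that D S S => old that old that old that old that D S S => old that old that old that old that old S S => old that old that old that old that old mul S => old that old that old that old that old mul mul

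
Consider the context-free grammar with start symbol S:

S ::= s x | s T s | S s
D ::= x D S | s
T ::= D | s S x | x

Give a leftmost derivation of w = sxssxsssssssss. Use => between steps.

S => Ss => Sss => Ssss => Sssss => sTsssss => sDsssss => sxDSsssss => sxsSsssss => sxsSssssss => sxsSsssssss => sxsSssssssss => sxssTsssssssss => sxssxsssssssss

S => Ss   [S ::= S s]
Ss => Sss   [S ::= S s]
Sss => Ssss   [S ::= S s]
Ssss => Sssss   [S ::= S s]
Sssss => sTsssss   [S ::= s T s]
sTsssss => sDsssss   [T ::= D]
sDsssss => sxDSsssss   [D ::= x D S]
sxDSsssss => sxsSsssss   [D ::= s]
sxsSsssss => sxsSssssss   [S ::= S s]
sxsSssssss => sxsSsssssss   [S ::= S s]
sxsSsssssss => sxsSssssssss   [S ::= S s]
sxsSssssssss => sxssTsssssssss   [S ::= s T s]
sxssTsssssssss => sxssxsssssssss   [T ::= x]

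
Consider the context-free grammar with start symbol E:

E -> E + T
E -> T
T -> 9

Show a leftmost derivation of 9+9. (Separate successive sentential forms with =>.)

E=>E+T=>T+T=>9+T=>9+9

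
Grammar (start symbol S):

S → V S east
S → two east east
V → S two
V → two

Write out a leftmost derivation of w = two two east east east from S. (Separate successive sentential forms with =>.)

S => V S east => two S east => two two east east east

S => V S east   [S → V S east]
V S east => two S east   [V → two]
two S east => two two east east east   [S → two east east]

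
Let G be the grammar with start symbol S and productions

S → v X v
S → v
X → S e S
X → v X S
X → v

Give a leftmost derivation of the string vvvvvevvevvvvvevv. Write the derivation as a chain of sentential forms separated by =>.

S => vXv => vSeSv => vvXveSv => vvvXSveSv => vvvvXSSveSv => vvvvSeSSSveSv => vvvvveSSSveSv => vvvvvevXvSSveSv => vvvvvevSeSvSSveSv => vvvvvevveSvSSveSv => vvvvvevvevvSSveSv => vvvvvevvevvvSveSv => vvvvvevvevvvvveSv => vvvvvevvevvvvvevv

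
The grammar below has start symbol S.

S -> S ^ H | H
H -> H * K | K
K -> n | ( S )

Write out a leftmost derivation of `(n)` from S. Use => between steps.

S => H => K => (S) => (H) => (K) => (n)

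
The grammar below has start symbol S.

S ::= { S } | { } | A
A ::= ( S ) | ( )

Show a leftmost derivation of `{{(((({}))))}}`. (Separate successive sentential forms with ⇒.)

S⇒{S}⇒{{S}}⇒{{A}}⇒{{(S)}}⇒{{(A)}}⇒{{((S))}}⇒{{((A))}}⇒{{(((S)))}}⇒{{(((A)))}}⇒{{((((S))))}}⇒{{(((({}))))}}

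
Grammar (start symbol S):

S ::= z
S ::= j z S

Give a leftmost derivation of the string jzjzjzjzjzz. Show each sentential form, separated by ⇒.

S ⇒ jzS   [S ::= j z S]
jzS ⇒ jzjzS   [S ::= j z S]
jzjzS ⇒ jzjzjzS   [S ::= j z S]
jzjzjzS ⇒ jzjzjzjzS   [S ::= j z S]
jzjzjzjzS ⇒ jzjzjzjzjzS   [S ::= j z S]
jzjzjzjzjzS ⇒ jzjzjzjzjzz   [S ::= z]

S ⇒ jzS ⇒ jzjzS ⇒ jzjzjzS ⇒ jzjzjzjzS ⇒ jzjzjzjzjzS ⇒ jzjzjzjzjzz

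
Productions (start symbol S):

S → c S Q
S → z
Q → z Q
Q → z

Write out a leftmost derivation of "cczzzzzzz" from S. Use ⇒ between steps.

S⇒cSQ⇒ccSQQ⇒cczQQ⇒cczzQQ⇒cczzzQQ⇒cczzzzQ⇒cczzzzzQ⇒cczzzzzzQ⇒cczzzzzzz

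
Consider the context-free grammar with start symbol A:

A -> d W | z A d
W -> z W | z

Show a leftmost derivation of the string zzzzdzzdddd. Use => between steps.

A => zAd   [A -> z A d]
zAd => zzAdd   [A -> z A d]
zzAdd => zzzAddd   [A -> z A d]
zzzAddd => zzzzAdddd   [A -> z A d]
zzzzAdddd => zzzzdWdddd   [A -> d W]
zzzzdWdddd => zzzzdzWdddd   [W -> z W]
zzzzdzWdddd => zzzzdzzdddd   [W -> z]

A => zAd => zzAdd => zzzAddd => zzzzAdddd => zzzzdWdddd => zzzzdzWdddd => zzzzdzzdddd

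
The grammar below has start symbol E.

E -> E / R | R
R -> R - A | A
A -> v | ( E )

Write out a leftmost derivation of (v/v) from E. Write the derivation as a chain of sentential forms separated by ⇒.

E ⇒ R   [E -> R]
R ⇒ A   [R -> A]
A ⇒ (E)   [A -> ( E )]
(E) ⇒ (E/R)   [E -> E / R]
(E/R) ⇒ (R/R)   [E -> R]
(R/R) ⇒ (A/R)   [R -> A]
(A/R) ⇒ (v/R)   [A -> v]
(v/R) ⇒ (v/A)   [R -> A]
(v/A) ⇒ (v/v)   [A -> v]

E ⇒ R ⇒ A ⇒ (E) ⇒ (E/R) ⇒ (R/R) ⇒ (A/R) ⇒ (v/R) ⇒ (v/A) ⇒ (v/v)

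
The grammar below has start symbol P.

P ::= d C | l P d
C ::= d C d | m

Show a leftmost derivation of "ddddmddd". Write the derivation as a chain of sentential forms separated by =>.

P => dC   [P ::= d C]
dC => ddCd   [C ::= d C d]
ddCd => dddCdd   [C ::= d C d]
dddCdd => ddddCddd   [C ::= d C d]
ddddCddd => ddddmddd   [C ::= m]

P => dC => ddCd => dddCdd => ddddCddd => ddddmddd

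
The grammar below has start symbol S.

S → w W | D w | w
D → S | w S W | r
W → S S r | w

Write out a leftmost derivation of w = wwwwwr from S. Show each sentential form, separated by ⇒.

S ⇒ wW ⇒ wSSr ⇒ wwWSr ⇒ wwwSr ⇒ wwwDwr ⇒ wwwSwr ⇒ wwwwwr

S ⇒ wW   [S → w W]
wW ⇒ wSSr   [W → S S r]
wSSr ⇒ wwWSr   [S → w W]
wwWSr ⇒ wwwSr   [W → w]
wwwSr ⇒ wwwDwr   [S → D w]
wwwDwr ⇒ wwwSwr   [D → S]
wwwSwr ⇒ wwwwwr   [S → w]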